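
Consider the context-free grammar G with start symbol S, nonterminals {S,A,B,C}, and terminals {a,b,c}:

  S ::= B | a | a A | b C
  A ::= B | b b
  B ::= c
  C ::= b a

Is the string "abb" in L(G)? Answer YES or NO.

Convert to CNF:
  S -> T0 C | T1 A | a | c
  A -> T0 T0 | c
  B -> c
  C -> T0 T1
  T0 -> b
  T1 -> a

Fill CYK table bottom-up:
  [0..0]={S,T1}  "a"  orig:{S}
  [1..1]={T0}  "b"  orig:{}
  [2..2]={T0}  "b"  orig:{}
  [0..1]=∅  "ab"
  [1..2]={A}  "bb"
  [0..2]={S}  "abb"

S ∈ T[0,2] ⇒ YES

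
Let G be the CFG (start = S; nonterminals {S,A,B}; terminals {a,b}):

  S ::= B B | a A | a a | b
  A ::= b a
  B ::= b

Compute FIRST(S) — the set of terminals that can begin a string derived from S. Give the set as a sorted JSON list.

FIRST sets, iterate to fixpoint:
round 1:
  A via A→b a: +{b}
  B via B→b: +{b}
  S via S→B B: +{b}
  S via S→a A: +{a}
  S: {a,b}  A: {b}  B: {b}
round 2: (stable)
  S: {a,b}  A: {b}  B: {b}

FIRST(S) = ["a", "b"]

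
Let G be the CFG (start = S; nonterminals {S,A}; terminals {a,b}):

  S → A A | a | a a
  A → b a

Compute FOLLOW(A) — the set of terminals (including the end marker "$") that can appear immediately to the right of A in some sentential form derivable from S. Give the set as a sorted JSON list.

Compute FIRST by fixpoint:
iter 1:
  A via A→b a: +{b}
  S via S→A A: +{b}
  S via S→a: +{a}
  FIRST[S]={a,b}  FIRST[A]={b}
iter 2: (stable)
  FIRST[S]={a,b}  FIRST[A]={b}

Compute FOLLOW by fixpoint:
FOLLOW(S) := {$}
[1]
  S→A A: FOLLOW(A) ⊇ FIRST(A) = {b}; new: +{b}
  S→A A: FOLLOW(A) ⊇ FOLLOW(S) ⊇ {$}; new: +{$}
  FOLLOW[S]={$}  FOLLOW[A]={$,b}
[2] (stable)
  FOLLOW[S]={$}  FOLLOW[A]={$,b}

FOLLOW(A) = ["$", "b"]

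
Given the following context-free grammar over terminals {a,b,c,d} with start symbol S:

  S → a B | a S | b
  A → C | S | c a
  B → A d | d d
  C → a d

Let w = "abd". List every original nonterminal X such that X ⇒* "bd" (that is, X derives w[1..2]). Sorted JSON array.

CNF form of G:
  S -> T0 B | T0 S | b
  A -> T0 B | T0 S | T0 T1 | T2 T0 | b
  B -> A T1 | T1 T1
  C -> T0 T1
  T0 -> a
  T1 -> d
  T2 -> c

CYK table (by increasing span) (cells [i..j] with 1 ≤ i ≤ j ≤ 2 only):
  cell(1,1) b: {A,S}
  cell(2,2) d: {T1}  orig:{}
  cell(1,2) bd: {B}

Original NTs in T[1,2] deriving "bd": ["B"]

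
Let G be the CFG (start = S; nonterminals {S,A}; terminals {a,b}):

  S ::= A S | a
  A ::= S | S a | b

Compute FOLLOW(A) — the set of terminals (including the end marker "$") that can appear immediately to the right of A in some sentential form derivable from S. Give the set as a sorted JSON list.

Compute FIRST by fixpoint:
pass 1:
  A via A→b: +{b}
  S via S→A S: +{b}
  S via S→a: +{a}
  FIRST(S)={a,b}  FIRST(A)={b}
pass 2:
  A via A→S: +{a}
  FIRST(S)={a,b}  FIRST(A)={a,b}
pass 3: done
  FIRST(S)={a,b}  FIRST(A)={a,b}

Compute FOLLOW by fixpoint:
seed FOLLOW(S) with $
pass 1:
  A→S a: FOLLOW(S) ⊇ FIRST(a) = {a}; new: +{a}
  S→A S: FOLLOW(A) ⊇ FIRST(S) = {a,b}; new: +{a,b}
  S: {$,a}  A: {a,b}
pass 2:
  A→S: FOLLOW(S) ⊇ FOLLOW(A) ⊇ {a,b}; new: +{b}
  S: {$,a,b}  A: {a,b}
pass 3: (no change)
  S: {$,a,b}  A: {a,b}

FOLLOW(A) = ["a", "b"]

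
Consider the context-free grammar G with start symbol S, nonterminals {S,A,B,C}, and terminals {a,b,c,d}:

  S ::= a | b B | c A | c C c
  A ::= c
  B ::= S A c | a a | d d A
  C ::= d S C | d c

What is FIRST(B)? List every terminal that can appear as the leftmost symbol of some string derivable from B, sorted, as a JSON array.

FIRST sets, iterate to fixpoint:
[1]
  A via A→c: +{c}
  B via B→a a: +{a}
  B via B→d d A: +{d}
  C via C→d S C: +{d}
  S via S→a: +{a}
  S via S→b B: +{b}
  S via S→c A: +{c}
  FIRST[S]={a,b,c}  FIRST[A]={c}  FIRST[B]={a,d}  FIRST[C]={d}
[2]
  B via B→S A c: +{b,c}
  FIRST[S]={a,b,c}  FIRST[A]={c}  FIRST[B]={a,b,c,d}  FIRST[C]={d}
[3] done
  FIRST[S]={a,b,c}  FIRST[A]={c}  FIRST[B]={a,b,c,d}  FIRST[C]={d}

FIRST(B) = ["a", "b", "c", "d"]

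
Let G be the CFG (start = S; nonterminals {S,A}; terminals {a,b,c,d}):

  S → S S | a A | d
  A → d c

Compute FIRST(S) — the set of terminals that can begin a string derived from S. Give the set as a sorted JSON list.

FIRST iteration:
round 1:
  A via A→d c: +{d}
  S via S→a A: +{a}
  S via S→d: +{d}
  FIRST[S]={a,d}  FIRST[A]={d}
round 2: (stable)
  FIRST[S]={a,d}  FIRST[A]={d}

FIRST(S) = ["a", "d"]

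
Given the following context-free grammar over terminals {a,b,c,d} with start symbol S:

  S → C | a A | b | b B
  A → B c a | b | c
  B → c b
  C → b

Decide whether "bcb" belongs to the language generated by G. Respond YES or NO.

Convert to CNF:
  S -> T1 A | T2 B | b
  A -> B X3 | b | c
  B -> T0 T2
  C -> b
  T0 -> c
  T1 -> a
  T2 -> b
  X3 -> T0 T1

Fill CYK table bottom-up:
  cell(0,0) b: {A,C,S,T2}  orig:{A,C,S}
  cell(1,1) c: {A,T0}  orig:{A}
  cell(2,2) b: {A,C,S,T2}  orig:{A,C,S}
  cell(0,1) bc: ∅
  cell(1,2) cb: {B}
  cell(0,2) bcb: {S}

S ∈ T[0,2] ⇒ YES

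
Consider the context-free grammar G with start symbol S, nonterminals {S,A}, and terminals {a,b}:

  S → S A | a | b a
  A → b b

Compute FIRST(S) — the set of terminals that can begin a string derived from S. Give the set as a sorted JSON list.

Compute FIRST by fixpoint:
[1]
  A via A→b b: +{b}
  S via S→a: +{a}
  S via S→b a: +{b}
  S: {a,b}  A: {b}
[2] done
  S: {a,b}  A: {b}

FIRST(S) = ["a", "b"]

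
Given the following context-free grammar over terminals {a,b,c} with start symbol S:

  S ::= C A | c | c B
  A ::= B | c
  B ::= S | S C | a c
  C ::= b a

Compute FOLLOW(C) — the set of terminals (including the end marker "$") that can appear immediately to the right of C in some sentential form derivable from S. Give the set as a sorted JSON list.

FIRST iteration:
[1]
  A via A→c: +{c}
  B via B→a c: +{a}
  C via C→b a: +{b}
  S via S→C A: +{b}
  S via S→c: +{c}
  S: {b,c}  A: {c}  B: {a}  C: {b}
[2]
  A via A→B: +{a}
  B via B→S: +{b,c}
  S: {b,c}  A: {a,c}  B: {a,b,c}  C: {b}
[3]
  A via A→B: +{b}
  S: {b,c}  A: {a,b,c}  B: {a,b,c}  C: {b}
[4] (no change)
  S: {b,c}  A: {a,b,c}  B: {a,b,c}  C: {b}

FOLLOW iteration:
initialize: $ ∈ FOLLOW(S)
pass 1:
  B→S C: FOLLOW(S) ⊇ FIRST(C) = {b}; new: +{b}
  S→C A: FOLLOW(C) ⊇ FIRST(A) = {a,b,c}; new: +{a,b,c}
  S→C A: FOLLOW(A) ⊇ FOLLOW(S) ⊇ {$,b}; new: +{$,b}
  S→c B: FOLLOW(B) ⊇ FOLLOW(S) ⊇ {$,b}; new: +{$,b}
  FOLLOW[S]={$,b}  FOLLOW[A]={$,b}  FOLLOW[B]={$,b}  FOLLOW[C]={a,b,c}
pass 2:
  B→S C: FOLLOW(C) ⊇ FOLLOW(B) ⊇ {$,b}; new: +{$}
  FOLLOW[S]={$,b}  FOLLOW[A]={$,b}  FOLLOW[B]={$,b}  FOLLOW[C]={$,a,b,c}
pass 3: (stable)
  FOLLOW[S]={$,b}  FOLLOW[A]={$,b}  FOLLOW[B]={$,b}  FOLLOW[C]={$,a,b,c}

FOLLOW(C) = ["$", "a", "b", "c"]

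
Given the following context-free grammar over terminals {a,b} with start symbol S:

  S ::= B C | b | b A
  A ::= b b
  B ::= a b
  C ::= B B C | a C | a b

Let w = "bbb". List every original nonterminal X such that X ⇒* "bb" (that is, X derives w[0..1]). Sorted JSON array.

Convert to CNF:
  S -> B C | T0 A | b
  A -> T0 T0
  B -> T1 T0
  C -> B X2 | T1 C | T1 T0
  T0 -> b
  T1 -> a
  X2 -> B C

Fill CYK table bottom-up (cells [i..j] with 0 ≤ i ≤ j ≤ 1 only):
  T[0,0] 'b' = {S,T0}  orig:{S}
  T[1,1] 'b' = {S,T0}  orig:{S}
  T[0,1] 'bb' = {A}

Original NTs in T[0,1] deriving "bb": ["A"]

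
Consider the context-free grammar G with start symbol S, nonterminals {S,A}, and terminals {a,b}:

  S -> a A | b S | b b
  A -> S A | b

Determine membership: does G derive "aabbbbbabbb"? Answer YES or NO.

Convert to CNF:
  S -> T0 A | T1 S | T1 T1
  A -> S A | b
  T0 -> a
  T1 -> b

CYK fill:
  [0..0]={T0}  "a"  orig:{}
  [1..1]={T0}  "a"  orig:{}
  [2..2]={A,T1}  "b"  orig:{A}
  [3..3]={A,T1}  "b"  orig:{A}
  [4..4]={A,T1}  "b"  orig:{A}
  [5..5]={A,T1}  "b"  orig:{A}
  [6..6]={A,T1}  "b"  orig:{A}
  [7..7]={T0}  "a"  orig:{}
  [8..8]={A,T1}  "b"  orig:{A}
  [9..9]={A,T1}  "b"  orig:{A}
  [10..10]={A,T1}  "b"  orig:{A}
  [0..1]=∅  "aa"
  [1..2]={S}  "ab"
  [2..3]={S}  "bb"
  [3..4]={S}  "bb"
  [4..5]={S}  "bb"
  [5..6]={S}  "bb"
  [6..7]=∅  "ba"
  [7..8]={S}  "ab"
  [8..9]={S}  "bb"
  [9..10]={S}  "bb"
  [0..2]=∅  "aab"
  [1..3]={A}  "abb"
  [2..4]={A,S}  "bbb"
  [3..5]={A,S}  "bbb"
  [4..6]={A,S}  "bbb"
  [5..7]=∅  "bba"
  [6..8]={S}  "bab"
  [7..9]={A}  "abb"
  [8..10]={A,S}  "bbb"
  [0..3]={S}  "aabb"
  [1..4]={S}  "abbb"
  [2..5]={A,S}  "bbbb"
  [3..6]={A,S}  "bbbb"
  [4..7]=∅  "bbba"
  [5..8]={S}  "bbab"
  [6..9]={A}  "babb"
  [7..10]={S}  "abbb"
  [0..4]={A}  "aabbb"
  [1..5]={A,S}  "abbbb"
  [2..6]={A,S}  "bbbbb"
  [3..7]=∅  "bbbba"
  [4..8]={S}  "bbbab"
  [5..9]={A}  "bbabb"
  [6..10]={S}  "babbb"
  [0..5]={S}  "aabbbb"
  [1..6]={A,S}  "abbbbb"
  [2..7]=∅  "bbbbba"
  [3..8]={S}  "bbbbab"
  [4..9]={A}  "bbbabb"
  [5..10]={S}  "bbabbb"
  [0..6]={A,S}  "aabbbbb"
  [1..7]=∅  "abbbbba"
  [2..8]={S}  "bbbbbab"
  [3..9]={A}  "bbbbabb"
  [4..10]={S}  "bbbabbb"
  [0..7]=∅  "aabbbbba"
  [1..8]=∅  "abbbbbab"
  [2..9]={A}  "bbbbbabb"
  [3..10]={S}  "bbbbabbb"
  [0..8]=∅  "aabbbbbab"
  [1..9]={A,S}  "abbbbbabb"
  [2..10]={S}  "bbbbbabbb"
  [0..9]={A,S}  "aabbbbbabb"
  [1..10]={A}  "abbbbbabbb"
  [0..10]={A,S}  "aabbbbbabbb"

S ∈ T[0,10] ⇒ YES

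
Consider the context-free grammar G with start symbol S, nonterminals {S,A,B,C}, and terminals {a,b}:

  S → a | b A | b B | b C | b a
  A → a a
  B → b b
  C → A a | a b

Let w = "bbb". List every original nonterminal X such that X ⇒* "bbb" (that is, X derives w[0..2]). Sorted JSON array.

CNF form of G:
  S -> T1 A | T1 B | T1 C | T1 T0 | a
  A -> T0 T0
  B -> T1 T1
  C -> A T0 | T0 T1
  T0 -> a
  T1 -> b

Fill CYK table bottom-up — only the sub-triangle for w[0..2]:
  T[0,0] 'b' = {T1}  orig:{}
  T[1,1] 'b' = {T1}  orig:{}
  T[2,2] 'b' = {T1}  orig:{}
  T[0,1] 'bb' = {B}
  T[1,2] 'bb' = {B}
  T[0,2] 'bbb' = {S}

Original NTs in T[0,2] deriving "bbb": ["S"]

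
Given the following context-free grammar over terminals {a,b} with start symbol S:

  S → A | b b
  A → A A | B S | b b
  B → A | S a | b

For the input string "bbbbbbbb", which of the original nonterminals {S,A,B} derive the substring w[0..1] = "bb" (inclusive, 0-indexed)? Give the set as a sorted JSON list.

Convert to CNF:
  S -> A A | B S | T0 T0
  A -> A A | B S | T0 T0
  B -> A A | B S | S T1 | T0 T0 | b
  T0 -> b
  T1 -> a

CYK fill — only the sub-triangle for w[0..1]:
  [0..0]={B,T0}  "b"  orig:{B}
  [1..1]={B,T0}  "b"  orig:{B}
  [0..1]={A,B,S}  "bb"

Original NTs in T[0,1] deriving "bb": ["A", "B", "S"]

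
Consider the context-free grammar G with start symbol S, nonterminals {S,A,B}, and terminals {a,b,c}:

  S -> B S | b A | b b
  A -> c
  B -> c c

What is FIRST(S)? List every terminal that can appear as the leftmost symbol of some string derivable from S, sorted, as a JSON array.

FIRST sets, iterate to fixpoint:
[1]
  A via A→c: +{c}
  B via B→c c: +{c}
  S via S→B S: +{c}
  S via S→b A: +{b}
  FIRST(S)={b,c}  FIRST(A)={c}  FIRST(B)={c}
[2] done
  FIRST(S)={b,c}  FIRST(A)={c}  FIRST(B)={c}

FIRST(S) = ["b", "c"]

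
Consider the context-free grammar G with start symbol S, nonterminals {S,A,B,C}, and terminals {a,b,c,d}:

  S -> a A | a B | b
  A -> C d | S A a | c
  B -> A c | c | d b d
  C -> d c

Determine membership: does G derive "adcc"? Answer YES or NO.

Convert to CNF:
  S -> T1 A | T1 B | b
  A -> C T0 | S X4 | c
  B -> A T2 | T0 X5 | c
  C -> T0 T2
  T0 -> d
  T1 -> a
  T2 -> c
  T3 -> b
  X4 -> A T1
  X5 -> T3 T0

CYK fill:
  T[0,0] 'a' = {T1}  orig:{}
  T[1,1] 'd' = {T0}  orig:{}
  T[2,2] 'c' = {A,B,T2}  orig:{A,B}
  T[3,3] 'c' = {A,B,T2}  orig:{A,B}
  T[0,1] 'ad' = ∅
  T[1,2] 'dc' = {C}
  T[2,3] 'cc' = {B}
  T[0,2] 'adc' = ∅
  T[1,3] 'dcc' = ∅
  T[0,3] 'adcc' = ∅

S ∉ T[0,3] ⇒ NO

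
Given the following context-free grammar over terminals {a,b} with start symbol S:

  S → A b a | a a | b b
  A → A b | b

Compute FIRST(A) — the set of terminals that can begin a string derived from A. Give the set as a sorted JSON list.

Compute FIRST by fixpoint:
pass 1:
  A via A→b: +{b}
  S via S→A b a: +{b}
  S via S→a a: +{a}
  FIRST(S)={a,b}  FIRST(A)={b}
pass 2: done
  FIRST(S)={a,b}  FIRST(A)={b}

FIRST(A) = ["b"]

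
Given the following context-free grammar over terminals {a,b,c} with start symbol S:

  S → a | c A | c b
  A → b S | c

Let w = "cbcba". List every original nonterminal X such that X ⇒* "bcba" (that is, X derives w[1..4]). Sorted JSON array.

CNF form of G:
  S -> T1 A | T1 T0 | a
  A -> T0 S | c
  T0 -> b
  T1 -> c

CYK table (by increasing span) (cells [i..j] with 1 ≤ i ≤ j ≤ 4 only):
  [1..1]={T0}  "b"  orig:{}
  [2..2]={A,T1}  "c"  orig:{A}
  [3..3]={T0}  "b"  orig:{}
  [4..4]={S}  "a"
  [1..2]=∅  "bc"
  [2..3]={S}  "cb"
  [3..4]={A}  "ba"
  [1..3]={A}  "bcb"
  [2..4]={S}  "cba"
  [1..4]={A}  "bcba"

Original NTs in T[1,4] deriving "bcba": ["A"]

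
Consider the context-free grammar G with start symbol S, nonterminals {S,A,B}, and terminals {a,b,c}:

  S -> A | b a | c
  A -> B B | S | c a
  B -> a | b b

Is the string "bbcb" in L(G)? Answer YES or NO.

Convert to CNF:
  S -> B B | T0 T1 | T2 T1 | c
  A -> B B | T0 T1 | T2 T1 | c
  B -> T0 T0 | a
  T0 -> b
  T1 -> a
  T2 -> c

CYK fill:
  [0..0]={T0}  "b"  orig:{}
  [1..1]={T0}  "b"  orig:{}
  [2..2]={A,S,T2}  "c"  orig:{A,S}
  [3..3]={T0}  "b"  orig:{}
  [0..1]={B}  "bb"
  [1..2]=∅  "bc"
  [2..3]=∅  "cb"
  [0..2]=∅  "bbc"
  [1..3]=∅  "bcb"
  [0..3]=∅  "bbcb"

S ∉ T[0,3] ⇒ NO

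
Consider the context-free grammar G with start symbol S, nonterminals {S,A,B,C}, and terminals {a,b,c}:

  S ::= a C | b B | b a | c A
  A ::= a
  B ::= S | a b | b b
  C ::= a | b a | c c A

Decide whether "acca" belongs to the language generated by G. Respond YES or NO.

CNF form of G:
  S -> T0 C | T1 B | T1 T0 | T2 A
  A -> a
  B -> T0 C | T0 T1 | T1 B | T1 T0 | T1 T1 | T2 A
  C -> T1 T0 | T2 X3 | a
  T0 -> a
  T1 -> b
  T2 -> c
  X3 -> T2 A

CYK table (by increasing span):
  cell(0,0) a: {A,C,T0}  orig:{A,C}
  cell(1,1) c: {T2}  orig:{}
  cell(2,2) c: {T2}  orig:{}
  cell(3,3) a: {A,C,T0}  orig:{A,C}
  cell(0,1) ac: ∅
  cell(1,2) cc: ∅
  cell(2,3) ca: {B,S,X3}  orig:{B,S}
  cell(0,2) acc: ∅
  cell(1,3) cca: {C}
  cell(0,3) acca: {B,S}

S ∈ T[0,3] ⇒ YES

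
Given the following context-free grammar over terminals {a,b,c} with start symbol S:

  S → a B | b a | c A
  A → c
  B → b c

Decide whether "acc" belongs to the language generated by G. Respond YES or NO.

Convert to CNF:
  S -> T0 T2 | T1 A | T2 B
  A -> c
  B -> T0 T1
  T0 -> b
  T1 -> c
  T2 -> a

CYK fill:
  [0..0]={T2}  "a"  orig:{}
  [1..1]={A,T1}  "c"  orig:{A}
  [2..2]={A,T1}  "c"  orig:{A}
  [0..1]=∅  "ac"
  [1..2]={S}  "cc"
  [0..2]=∅  "acc"

S ∉ T[0,2] ⇒ NO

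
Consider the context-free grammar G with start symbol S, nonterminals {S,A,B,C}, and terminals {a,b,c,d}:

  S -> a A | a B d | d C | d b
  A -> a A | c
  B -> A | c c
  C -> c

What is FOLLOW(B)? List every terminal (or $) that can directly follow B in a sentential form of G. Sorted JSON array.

Compute FIRST by fixpoint:
[1]
  A via A→a A: +{a}
  A via A→c: +{c}
  B via B→A: +{a,c}
  C via C→c: +{c}
  S via S→a A: +{a}
  S via S→d C: +{d}
  FIRST(S)={a,d}  FIRST(A)={a,c}  FIRST(B)={a,c}  FIRST(C)={c}
[2] (stable)
  FIRST(S)={a,d}  FIRST(A)={a,c}  FIRST(B)={a,c}  FIRST(C)={c}

FOLLOW iteration:
FOLLOW(S) := {$}
round 1:
  S→a A: FOLLOW(A) ⊇ FOLLOW(S) ⊇ {$}; new: +{$}
  S→a B d: FOLLOW(B) ⊇ FIRST(d) = {d}; new: +{d}
  S→d C: FOLLOW(C) ⊇ FOLLOW(S) ⊇ {$}; new: +{$}
  S: {$}  A: {$}  B: {d}  C: {$}
round 2:
  B→A: FOLLOW(A) ⊇ FOLLOW(B) ⊇ {d}; new: +{d}
  S: {$}  A: {$,d}  B: {d}  C: {$}
round 3: (stable)
  S: {$}  A: {$,d}  B: {d}  C: {$}

FOLLOW(B) = ["d"]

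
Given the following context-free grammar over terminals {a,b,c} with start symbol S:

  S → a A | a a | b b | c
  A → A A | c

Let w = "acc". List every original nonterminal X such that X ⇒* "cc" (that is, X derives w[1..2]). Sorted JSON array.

Convert to CNF:
  S -> T0 A | T0 T0 | T1 T1 | c
  A -> A A | c
  T0 -> a
  T1 -> b

CYK table (by increasing span), restricted to cells inside w[1..2]:
  T[1,1] 'c' = {A,S}
  T[2,2] 'c' = {A,S}
  T[1,2] 'cc' = {A}

Original NTs in T[1,2] deriving "cc": ["A"]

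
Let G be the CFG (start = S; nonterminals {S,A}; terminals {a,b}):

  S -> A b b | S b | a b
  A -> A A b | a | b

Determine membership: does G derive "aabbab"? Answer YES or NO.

CNF form of G:
  S -> A X3 | S T0 | T1 T0
  A -> A X2 | a | b
  T0 -> b
  T1 -> a
  X2 -> A T0
  X3 -> T0 T0

CYK fill:
  T[0,0] 'a' = {A,T1}  orig:{A}
  T[1,1] 'a' = {A,T1}  orig:{A}
  T[2,2] 'b' = {A,T0}  orig:{A}
  T[3,3] 'b' = {A,T0}  orig:{A}
  T[4,4] 'a' = {A,T1}  orig:{A}
  T[5,5] 'b' = {A,T0}  orig:{A}
  T[0,1] 'aa' = ∅
  T[1,2] 'ab' = {S,X2}  orig:{S}
  T[2,3] 'bb' = {X2,X3}  orig:{}
  T[3,4] 'ba' = ∅
  T[4,5] 'ab' = {S,X2}  orig:{S}
  T[0,2] 'aab' = {A}
  T[1,3] 'abb' = {A,S}
  T[2,4] 'bba' = ∅
  T[3,5] 'bab' = {A}
  T[0,3] 'aabb' = {X2}  orig:{}
  T[1,4] 'abba' = ∅
  T[2,5] 'bbab' = ∅
  T[0,4] 'aabba' = ∅
  T[1,5] 'abbab' = {A}
  T[0,5] 'aabbab' = ∅

S ∉ T[0,5] ⇒ NO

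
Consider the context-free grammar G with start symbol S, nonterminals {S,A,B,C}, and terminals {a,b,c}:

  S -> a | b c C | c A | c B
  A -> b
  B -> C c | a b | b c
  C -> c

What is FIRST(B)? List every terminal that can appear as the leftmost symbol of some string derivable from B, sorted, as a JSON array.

FIRST sets, iterate to fixpoint:
[1]
  A via A→b: +{b}
  B via B→a b: +{a}
  B via B→b c: +{b}
  C via C→c: +{c}
  S via S→a: +{a}
  S via S→b c C: +{b}
  S via S→c A: +{c}
  FIRST[S]={a,b,c}  FIRST[A]={b}  FIRST[B]={a,b}  FIRST[C]={c}
[2]
  B via B→C c: +{c}
  FIRST[S]={a,b,c}  FIRST[A]={b}  FIRST[B]={a,b,c}  FIRST[C]={c}
[3] — fixpoint
  FIRST[S]={a,b,c}  FIRST[A]={b}  FIRST[B]={a,b,c}  FIRST[C]={c}

FIRST(B) = ["a", "b", "c"]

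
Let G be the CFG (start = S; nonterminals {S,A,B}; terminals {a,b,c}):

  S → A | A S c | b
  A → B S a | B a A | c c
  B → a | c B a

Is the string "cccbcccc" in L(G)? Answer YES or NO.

Convert to CNF:
  S -> A X5 | B X6 | B X7 | T1 T1 | b
  A -> B X2 | B X3 | T1 T1
  B -> T1 X4 | a
  T0 -> a
  T1 -> c
  X2 -> S T0
  X3 -> T0 A
  X4 -> B T0
  X5 -> S T1
  X6 -> S T0
  X7 -> T0 A

CYK fill:
  [0..0]={T1}  "c"  orig:{}
  [1..1]={T1}  "c"  orig:{}
  [2..2]={T1}  "c"  orig:{}
  [3..3]={S}  "b"
  [4..4]={T1}  "c"  orig:{}
  [5..5]={T1}  "c"  orig:{}
  [6..6]={T1}  "c"  orig:{}
  [7..7]={T1}  "c"  orig:{}
  [0..1]={A,S}  "cc"
  [1..2]={A,S}  "cc"
  [2..3]=∅  "cb"
  [3..4]={X5}  "bc"  orig:{}
  [4..5]={A,S}  "cc"
  [5..6]={A,S}  "cc"
  [6..7]={A,S}  "cc"
  [0..2]={X5}  "ccc"  orig:{}
  [1..3]=∅  "ccb"
  [2..4]=∅  "cbc"
  [3..5]=∅  "bcc"
  [4..6]={X5}  "ccc"  orig:{}
  [5..7]={X5}  "ccc"  orig:{}
  [0..3]=∅  "cccb"
  [1..4]={S}  "ccbc"
  [2..5]=∅  "cbcc"
  [3..6]=∅  "bccc"
  [4..7]=∅  "cccc"
  [0..4]=∅  "cccbc"
  [1..5]={X5}  "ccbcc"  orig:{}
  [2..6]=∅  "cbccc"
  [3..7]=∅  "bcccc"
  [0..5]=∅  "cccbcc"
  [1..6]=∅  "ccbccc"
  [2..7]=∅  "cbcccc"
  [0..6]=∅  "cccbccc"
  [1..7]=∅  "ccbcccc"
  [0..7]=∅  "cccbcccc"

S ∉ T[0,7] ⇒ NO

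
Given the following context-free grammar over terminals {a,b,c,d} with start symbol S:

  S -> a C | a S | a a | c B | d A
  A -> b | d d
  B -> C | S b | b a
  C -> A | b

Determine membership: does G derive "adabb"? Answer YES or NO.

CNF form of G:
  S -> T0 A | T2 C | T2 S | T2 T2 | T3 B
  A -> T0 T0 | b
  B -> S T1 | T0 T0 | T1 T2 | b
  C -> T0 T0 | b
  T0 -> d
  T1 -> b
  T2 -> a
  T3 -> c

Fill CYK table bottom-up:
  T[0,0] 'a' = {T2}  orig:{}
  T[1,1] 'd' = {T0}  orig:{}
  T[2,2] 'a' = {T2}  orig:{}
  T[3,3] 'b' = {A,B,C,T1}  orig:{A,B,C}
  T[4,4] 'b' = {A,B,C,T1}  orig:{A,B,C}
  T[0,1] 'ad' = ∅
  T[1,2] 'da' = ∅
  T[2,3] 'ab' = {S}
  T[3,4] 'bb' = ∅
  T[0,2] 'ada' = ∅
  T[1,3] 'dab' = ∅
  T[2,4] 'abb' = {B}
  T[0,3] 'adab' = ∅
  T[1,4] 'dabb' = ∅
  T[0,4] 'adabb' = ∅

S ∉ T[0,4] ⇒ NO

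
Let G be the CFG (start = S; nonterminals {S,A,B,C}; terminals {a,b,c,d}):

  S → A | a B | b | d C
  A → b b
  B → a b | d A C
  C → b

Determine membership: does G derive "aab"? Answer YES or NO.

CNF form of G:
  S -> T0 T0 | T1 B | T2 C | b
  A -> T0 T0
  B -> T1 T0 | T2 X3
  C -> b
  T0 -> b
  T1 -> a
  T2 -> d
  X3 -> A C

CYK fill:
  T[0,0] 'a' = {T1}  orig:{}
  T[1,1] 'a' = {T1}  orig:{}
  T[2,2] 'b' = {C,S,T0}  orig:{C,S}
  T[0,1] 'aa' = ∅
  T[1,2] 'ab' = {B}
  T[0,2] 'aab' = {S}

S ∈ T[0,2] ⇒ YES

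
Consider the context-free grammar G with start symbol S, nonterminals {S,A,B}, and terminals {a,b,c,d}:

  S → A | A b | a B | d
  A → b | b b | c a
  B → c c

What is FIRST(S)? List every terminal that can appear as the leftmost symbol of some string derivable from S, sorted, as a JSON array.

Compute FIRST by fixpoint:
iter 1:
  A via A→b: +{b}
  A via A→c a: +{c}
  B via B→c c: +{c}
  S via S→A: +{b,c}
  S via S→a B: +{a}
  S via S→d: +{d}
  FIRST(S)={a,b,c,d}  FIRST(A)={b,c}  FIRST(B)={c}
iter 2: done
  FIRST(S)={a,b,c,d}  FIRST(A)={b,c}  FIRST(B)={c}

FIRST(S) = ["a", "b", "c", "d"]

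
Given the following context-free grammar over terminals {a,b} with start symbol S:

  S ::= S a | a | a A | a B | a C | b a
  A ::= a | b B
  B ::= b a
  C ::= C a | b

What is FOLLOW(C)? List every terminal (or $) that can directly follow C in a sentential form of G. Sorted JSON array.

Compute FIRST by fixpoint:
pass 1:
  A via A→a: +{a}
  A via A→b B: +{b}
  B via B→b a: +{b}
  C via C→b: +{b}
  S via S→a: +{a}
  S via S→b a: +{b}
  S: {a,b}  A: {a,b}  B: {b}  C: {b}
pass 2: done
  S: {a,b}  A: {a,b}  B: {b}  C: {b}

Compute FOLLOW by fixpoint:
initialize: $ ∈ FOLLOW(S)
round 1:
  C→C a: FOLLOW(C) ⊇ FIRST(a) = {a}; new: +{a}
  S→S a: FOLLOW(S) ⊇ FIRST(a) = {a}; new: +{a}
  S→a A: FOLLOW(A) ⊇ FOLLOW(S) ⊇ {$,a}; new: +{$,a}
  S→a B: FOLLOW(B) ⊇ FOLLOW(S) ⊇ {$,a}; new: +{$,a}
  S→a C: FOLLOW(C) ⊇ FOLLOW(S) ⊇ {$,a}; new: +{$}
  S: {$,a}  A: {$,a}  B: {$,a}  C: {$,a}
round 2: — fixpoint
  S: {$,a}  A: {$,a}  B: {$,a}  C: {$,a}

FOLLOW(C) = ["$", "a"]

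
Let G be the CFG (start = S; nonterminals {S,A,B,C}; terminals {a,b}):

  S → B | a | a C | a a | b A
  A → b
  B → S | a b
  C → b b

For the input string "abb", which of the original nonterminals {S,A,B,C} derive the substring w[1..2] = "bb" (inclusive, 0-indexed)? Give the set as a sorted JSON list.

CNF form of G:
  S -> T0 C | T0 T0 | T0 T1 | T1 A | a
  A -> b
  B -> T0 C | T0 T0 | T0 T1 | T1 A | a
  C -> T1 T1
  T0 -> a
  T1 -> b

CYK table (by increasing span) (cells [i..j] with 1 ≤ i ≤ j ≤ 2 only):
  T[1,1] 'b' = {A,T1}  orig:{A}
  T[2,2] 'b' = {A,T1}  orig:{A}
  T[1,2] 'bb' = {B,C,S}

Original NTs in T[1,2] deriving "bb": ["B", "C", "S"]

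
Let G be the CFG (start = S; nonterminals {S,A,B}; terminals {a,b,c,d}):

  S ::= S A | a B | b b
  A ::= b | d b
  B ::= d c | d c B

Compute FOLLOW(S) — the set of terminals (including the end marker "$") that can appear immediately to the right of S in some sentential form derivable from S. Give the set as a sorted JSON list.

Compute FIRST by fixpoint:
iter 1:
  A via A→b: +{b}
  A via A→d b: +{d}
  B via B→d c: +{d}
  S via S→a B: +{a}
  S via S→b b: +{b}
  FIRST(S)={a,b}  FIRST(A)={b,d}  FIRST(B)={d}
iter 2: done
  FIRST(S)={a,b}  FIRST(A)={b,d}  FIRST(B)={d}

FOLLOW sets:
FOLLOW(S) := {$}
pass 1:
  S→S A: FOLLOW(S) ⊇ FIRST(A) = {b,d}; new: +{b,d}
  S→S A: FOLLOW(A) ⊇ FOLLOW(S) ⊇ {$,b,d}; new: +{$,b,d}
  S→a B: FOLLOW(B) ⊇ FOLLOW(S) ⊇ {$,b,d}; new: +{$,b,d}
  FOLLOW(S)={$,b,d}  FOLLOW(A)={$,b,d}  FOLLOW(B)={$,b,d}
pass 2: (stable)
  FOLLOW(S)={$,b,d}  FOLLOW(A)={$,b,d}  FOLLOW(B)={$,b,d}

FOLLOW(S) = ["$", "b", "d"]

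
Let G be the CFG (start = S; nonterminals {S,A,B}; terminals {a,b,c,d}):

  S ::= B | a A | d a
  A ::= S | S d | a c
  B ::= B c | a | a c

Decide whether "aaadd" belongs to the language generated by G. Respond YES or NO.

Convert to CNF:
  S -> B T0 | T1 T2 | T2 A | T2 T0 | a
  A -> B T0 | S T1 | T1 T2 | T2 A | T2 T0 | a
  B -> B T0 | T2 T0 | a
  T0 -> c
  T1 -> d
  T2 -> a

CYK fill:
  cell(0,0) a: {A,B,S,T2}  orig:{A,B,S}
  cell(1,1) a: {A,B,S,T2}  orig:{A,B,S}
  cell(2,2) a: {A,B,S,T2}  orig:{A,B,S}
  cell(3,3) d: {T1}  orig:{}
  cell(4,4) d: {T1}  orig:{}
  cell(0,1) aa: {A,S}
  cell(1,2) aa: {A,S}
  cell(2,3) ad: {A}
  cell(3,4) dd: ∅
  cell(0,2) aaa: {A,S}
  cell(1,3) aad: {A,S}
  cell(2,4) add: ∅
  cell(0,3) aaad: {A,S}
  cell(1,4) aadd: {A}
  cell(0,4) aaadd: {A,S}

S ∈ T[0,4] ⇒ YES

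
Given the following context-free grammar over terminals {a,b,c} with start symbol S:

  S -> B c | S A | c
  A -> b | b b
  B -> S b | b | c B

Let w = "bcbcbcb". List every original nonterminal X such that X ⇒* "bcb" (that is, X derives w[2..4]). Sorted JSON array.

Convert to CNF:
  S -> B T1 | S A | c
  A -> T0 T0 | b
  B -> S T0 | T1 B | b
  T0 -> b
  T1 -> c

CYK fill, restricted to cells inside w[2..4]:
  [2..2]={A,B,T0}  "b"  orig:{A,B}
  [3..3]={S,T1}  "c"  orig:{S}
  [4..4]={A,B,T0}  "b"  orig:{A,B}
  [2..3]={S}  "bc"
  [3..4]={B,S}  "cb"
  [2..4]={B,S}  "bcb"

Original NTs in T[2,4] deriving "bcb": ["B", "S"]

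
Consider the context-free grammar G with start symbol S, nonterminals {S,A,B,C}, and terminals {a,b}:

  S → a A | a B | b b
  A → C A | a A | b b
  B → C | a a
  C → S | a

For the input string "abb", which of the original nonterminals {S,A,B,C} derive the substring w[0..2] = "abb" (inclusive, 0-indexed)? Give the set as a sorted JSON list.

Convert to CNF:
  S -> T0 A | T0 B | T1 T1
  A -> C A | T0 A | T1 T1
  B -> T0 A | T0 B | T0 T0 | T1 T1 | a
  C -> T0 A | T0 B | T1 T1 | a
  T0 -> a
  T1 -> b

CYK table (by increasing span) (cells [i..j] with 0 ≤ i ≤ j ≤ 2 only):
  [0..0]={B,C,T0}  "a"  orig:{B,C}
  [1..1]={T1}  "b"  orig:{}
  [2..2]={T1}  "b"  orig:{}
  [0..1]=∅  "ab"
  [1..2]={A,B,C,S}  "bb"
  [0..2]={A,B,C,S}  "abb"

Original NTs in T[0,2] deriving "abb": ["A", "B", "C", "S"]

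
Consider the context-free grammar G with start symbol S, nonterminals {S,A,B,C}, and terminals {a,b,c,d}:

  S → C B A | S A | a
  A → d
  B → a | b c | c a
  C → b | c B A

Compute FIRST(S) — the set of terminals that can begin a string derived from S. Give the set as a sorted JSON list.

FIRST sets, iterate to fixpoint:
pass 1:
  A via A→d: +{d}
  B via B→a: +{a}
  B via B→b c: +{b}
  B via B→c a: +{c}
  C via C→b: +{b}
  C via C→c B A: +{c}
  S via S→C B A: +{b,c}
  S via S→a: +{a}
  S: {a,b,c}  A: {d}  B: {a,b,c}  C: {b,c}
pass 2: (no change)
  S: {a,b,c}  A: {d}  B: {a,b,c}  C: {b,c}

FIRST(S) = ["a", "b", "c"]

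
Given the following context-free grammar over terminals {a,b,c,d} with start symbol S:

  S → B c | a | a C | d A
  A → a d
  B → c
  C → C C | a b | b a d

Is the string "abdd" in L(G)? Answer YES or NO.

CNF form of G:
  S -> B T3 | T0 C | T1 A | a
  A -> T0 T1
  B -> c
  C -> C C | T0 T2 | T2 X4
  T0 -> a
  T1 -> d
  T2 -> b
  T3 -> c
  X4 -> T0 T1

Fill CYK table bottom-up:
  cell(0,0) a: {S,T0}  orig:{S}
  cell(1,1) b: {T2}  orig:{}
  cell(2,2) d: {T1}  orig:{}
  cell(3,3) d: {T1}  orig:{}
  cell(0,1) ab: {C}
  cell(1,2) bd: ∅
  cell(2,3) dd: ∅
  cell(0,2) abd: ∅
  cell(1,3) bdd: ∅
  cell(0,3) abdd: ∅

S ∉ T[0,3] ⇒ NO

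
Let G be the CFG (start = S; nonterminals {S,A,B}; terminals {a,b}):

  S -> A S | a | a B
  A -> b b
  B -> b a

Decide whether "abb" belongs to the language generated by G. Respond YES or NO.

Convert to CNF:
  S -> A S | T1 B | a
  A -> T0 T0
  B -> T0 T1
  T0 -> b
  T1 -> a

CYK fill:
  T[0,0] 'a' = {S,T1}  orig:{S}
  T[1,1] 'b' = {T0}  orig:{}
  T[2,2] 'b' = {T0}  orig:{}
  T[0,1] 'ab' = ∅
  T[1,2] 'bb' = {A}
  T[0,2] 'abb' = ∅

S ∉ T[0,2] ⇒ NO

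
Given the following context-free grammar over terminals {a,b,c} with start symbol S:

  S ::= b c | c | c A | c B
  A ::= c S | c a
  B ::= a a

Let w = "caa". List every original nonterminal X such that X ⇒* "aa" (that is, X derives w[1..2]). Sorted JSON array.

CNF form of G:
  S -> T0 A | T0 B | T2 T0 | c
  A -> T0 S | T0 T1
  B -> T1 T1
  T0 -> c
  T1 -> a
  T2 -> b

CYK fill — only the sub-triangle for w[1..2]:
  [1..1]={T1}  "a"  orig:{}
  [2..2]={T1}  "a"  orig:{}
  [1..2]={B}  "aa"

Original NTs in T[1,2] deriving "aa": ["B"]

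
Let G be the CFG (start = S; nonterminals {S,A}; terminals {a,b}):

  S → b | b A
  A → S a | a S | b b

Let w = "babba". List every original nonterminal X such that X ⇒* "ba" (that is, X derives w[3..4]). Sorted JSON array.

CNF form of G:
  S -> T1 A | b
  A -> S T0 | T0 S | T1 T1
  T0 -> a
  T1 -> b

CYK fill, restricted to cells inside w[3..4]:
  T[3,3] 'b' = {S,T1}  orig:{S}
  T[4,4] 'a' = {T0}  orig:{}
  T[3,4] 'ba' = {A}

Original NTs in T[3,4] deriving "ba": ["A"]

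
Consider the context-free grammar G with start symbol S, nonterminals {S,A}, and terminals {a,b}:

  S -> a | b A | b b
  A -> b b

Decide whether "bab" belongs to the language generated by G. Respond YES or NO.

Convert to CNF:
  S -> T0 A | T0 T0 | a
  A -> T0 T0
  T0 -> b

CYK table (by increasing span):
  cell(0,0) b: {T0}  orig:{}
  cell(1,1) a: {S}
  cell(2,2) b: {T0}  orig:{}
  cell(0,1) ba: ∅
  cell(1,2) ab: ∅
  cell(0,2) bab: ∅

S ∉ T[0,2] ⇒ NO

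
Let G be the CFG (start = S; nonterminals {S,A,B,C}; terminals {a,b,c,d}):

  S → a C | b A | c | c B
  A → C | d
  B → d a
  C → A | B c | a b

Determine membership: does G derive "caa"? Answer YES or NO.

CNF form of G:
  S -> T0 B | T1 C | T2 A | c
  A -> B T0 | T1 T2 | d
  B -> T3 T1
  C -> B T0 | T1 T2 | d
  T0 -> c
  T1 -> a
  T2 -> b
  T3 -> d

Fill CYK table bottom-up:
  [0..0]={S,T0}  "c"  orig:{S}
  [1..1]={T1}  "a"  orig:{}
  [2..2]={T1}  "a"  orig:{}
  [0..1]=∅  "ca"
  [1..2]=∅  "aa"
  [0..2]=∅  "caa"

S ∉ T[0,2] ⇒ NO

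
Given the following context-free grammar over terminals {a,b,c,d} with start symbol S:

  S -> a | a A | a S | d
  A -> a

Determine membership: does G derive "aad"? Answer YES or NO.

CNF form of G:
  S -> T0 A | T0 S | a | d
  A -> a
  T0 -> a

CYK table (by increasing span):
  [0..0]={A,S,T0}  "a"  orig:{A,S}
  [1..1]={A,S,T0}  "a"  orig:{A,S}
  [2..2]={S}  "d"
  [0..1]={S}  "aa"
  [1..2]={S}  "ad"
  [0..2]={S}  "aad"

S ∈ T[0,2] ⇒ YES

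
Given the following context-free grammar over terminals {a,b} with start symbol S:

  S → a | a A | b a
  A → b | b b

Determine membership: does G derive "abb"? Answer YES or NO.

Convert to CNF:
  S -> T0 T1 | T1 A | a
  A -> T0 T0 | b
  T0 -> b
  T1 -> a

Fill CYK table bottom-up:
  cell(0,0) a: {S,T1}  orig:{S}
  cell(1,1) b: {A,T0}  orig:{A}
  cell(2,2) b: {A,T0}  orig:{A}
  cell(0,1) ab: {S}
  cell(1,2) bb: {A}
  cell(0,2) abb: {S}

S ∈ T[0,2] ⇒ YES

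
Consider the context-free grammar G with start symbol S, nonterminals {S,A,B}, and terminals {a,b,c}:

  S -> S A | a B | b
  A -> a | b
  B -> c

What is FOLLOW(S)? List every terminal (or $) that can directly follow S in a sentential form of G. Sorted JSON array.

Compute FIRST by fixpoint:
[1]
  A via A→a: +{a}
  A via A→b: +{b}
  B via B→c: +{c}
  S via S→a B: +{a}
  S via S→b: +{b}
  FIRST[S]={a,b}  FIRST[A]={a,b}  FIRST[B]={c}
[2] done
  FIRST[S]={a,b}  FIRST[A]={a,b}  FIRST[B]={c}

FOLLOW iteration:
seed FOLLOW(S) with $
[1]
  S→S A: FOLLOW(S) ⊇ FIRST(A) = {a,b}; new: +{a,b}
  S→S A: FOLLOW(A) ⊇ FOLLOW(S) ⊇ {$,a,b}; new: +{$,a,b}
  S→a B: FOLLOW(B) ⊇ FOLLOW(S) ⊇ {$,a,b}; new: +{$,a,b}
  FOLLOW(S)={$,a,b}  FOLLOW(A)={$,a,b}  FOLLOW(B)={$,a,b}
[2] — fixpoint
  FOLLOW(S)={$,a,b}  FOLLOW(A)={$,a,b}  FOLLOW(B)={$,a,b}

FOLLOW(S) = ["$", "a", "b"]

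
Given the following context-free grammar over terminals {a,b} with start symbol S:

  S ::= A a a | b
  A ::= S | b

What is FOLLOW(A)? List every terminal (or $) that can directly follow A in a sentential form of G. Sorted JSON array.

FIRST iteration:
[1]
  A via A→b: +{b}
  S via S→A a a: +{b}
  FIRST(S)={b}  FIRST(A)={b}
[2] (stable)
  FIRST(S)={b}  FIRST(A)={b}

Compute FOLLOW by fixpoint:
seed FOLLOW(S) with $
pass 1:
  S→A a a: FOLLOW(A) ⊇ FIRST(a) = {a}; new: +{a}
  FOLLOW(S)={$}  FOLLOW(A)={a}
pass 2:
  A→S: FOLLOW(S) ⊇ FOLLOW(A) ⊇ {a}; new: +{a}
  FOLLOW(S)={$,a}  FOLLOW(A)={a}
pass 3: done
  FOLLOW(S)={$,a}  FOLLOW(A)={a}

FOLLOW(A) = ["a"]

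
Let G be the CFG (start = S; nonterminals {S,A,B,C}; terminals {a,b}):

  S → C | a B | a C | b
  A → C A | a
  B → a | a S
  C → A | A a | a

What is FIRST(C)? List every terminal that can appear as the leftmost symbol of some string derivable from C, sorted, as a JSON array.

Compute FIRST by fixpoint:
iter 1:
  A via A→a: +{a}
  B via B→a: +{a}
  C via C→A: +{a}
  S via S→C: +{a}
  S via S→b: +{b}
  FIRST[S]={a,b}  FIRST[A]={a}  FIRST[B]={a}  FIRST[C]={a}
iter 2: done
  FIRST[S]={a,b}  FIRST[A]={a}  FIRST[B]={a}  FIRST[C]={a}

FIRST(C) = ["a"]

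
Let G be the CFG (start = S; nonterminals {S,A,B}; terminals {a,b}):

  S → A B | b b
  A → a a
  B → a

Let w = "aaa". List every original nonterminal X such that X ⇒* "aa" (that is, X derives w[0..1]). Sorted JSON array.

Convert to CNF:
  S -> A B | T1 T1
  A -> T0 T0
  B -> a
  T0 -> a
  T1 -> b

CYK fill — only the sub-triangle for w[0..1]:
  cell(0,0) a: {B,T0}  orig:{B}
  cell(1,1) a: {B,T0}  orig:{B}
  cell(0,1) aa: {A}

Original NTs in T[0,1] deriving "aa": ["A"]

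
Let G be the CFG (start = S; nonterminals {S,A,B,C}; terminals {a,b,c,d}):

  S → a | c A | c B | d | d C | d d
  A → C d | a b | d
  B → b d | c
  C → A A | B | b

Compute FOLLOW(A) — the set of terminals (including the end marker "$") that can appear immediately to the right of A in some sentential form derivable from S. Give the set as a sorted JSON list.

FIRST sets, iterate to fixpoint:
pass 1:
  A via A→a b: +{a}
  A via A→d: +{d}
  B via B→b d: +{b}
  B via B→c: +{c}
  C via C→A A: +{a,d}
  C via C→B: +{b,c}
  S via S→a: +{a}
  S via S→c A: +{c}
  S via S→d: +{d}
  S: {a,c,d}  A: {a,d}  B: {b,c}  C: {a,b,c,d}
pass 2:
  A via A→C d: +{b,c}
  S: {a,c,d}  A: {a,b,c,d}  B: {b,c}  C: {a,b,c,d}
pass 3: — fixpoint
  S: {a,c,d}  A: {a,b,c,d}  B: {b,c}  C: {a,b,c,d}

FOLLOW sets:
seed FOLLOW(S) with $
pass 1:
  A→C d: FOLLOW(C) ⊇ FIRST(d) = {d}; new: +{d}
  C→A A: FOLLOW(A) ⊇ FIRST(A) = {a,b,c,d}; new: +{a,b,c,d}
  C→B: FOLLOW(B) ⊇ FOLLOW(C) ⊇ {d}; new: +{d}
  S→c A: FOLLOW(A) ⊇ FOLLOW(S) ⊇ {$}; new: +{$}
  S→c B: FOLLOW(B) ⊇ FOLLOW(S) ⊇ {$}; new: +{$}
  S→d C: FOLLOW(C) ⊇ FOLLOW(S) ⊇ {$}; new: +{$}
  S: {$}  A: {$,a,b,c,d}  B: {$,d}  C: {$,d}
pass 2: done
  S: {$}  A: {$,a,b,c,d}  B: {$,d}  C: {$,d}

FOLLOW(A) = ["$", "a", "b", "c", "d"]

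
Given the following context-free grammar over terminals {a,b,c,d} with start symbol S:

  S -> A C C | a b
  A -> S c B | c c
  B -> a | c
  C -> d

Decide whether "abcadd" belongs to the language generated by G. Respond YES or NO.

Convert to CNF:
  S -> A X4 | T1 T2
  A -> S X3 | T0 T0
  B -> a | c
  C -> d
  T0 -> c
  T1 -> a
  T2 -> b
  X3 -> T0 B
  X4 -> C C

CYK table (by increasing span):
  [0..0]={B,T1}  "a"  orig:{B}
  [1..1]={T2}  "b"  orig:{}
  [2..2]={B,T0}  "c"  orig:{B}
  [3..3]={B,T1}  "a"  orig:{B}
  [4..4]={C}  "d"
  [5..5]={C}  "d"
  [0..1]={S}  "ab"
  [1..2]=∅  "bc"
  [2..3]={X3}  "ca"  orig:{}
  [3..4]=∅  "ad"
  [4..5]={X4}  "dd"  orig:{}
  [0..2]=∅  "abc"
  [1..3]=∅  "bca"
  [2..4]=∅  "cad"
  [3..5]=∅  "add"
  [0..3]={A}  "abca"
  [1..4]=∅  "bcad"
  [2..5]=∅  "cadd"
  [0..4]=∅  "abcad"
  [1..5]=∅  "bcadd"
  [0..5]={S}  "abcadd"

S ∈ T[0,5] ⇒ YES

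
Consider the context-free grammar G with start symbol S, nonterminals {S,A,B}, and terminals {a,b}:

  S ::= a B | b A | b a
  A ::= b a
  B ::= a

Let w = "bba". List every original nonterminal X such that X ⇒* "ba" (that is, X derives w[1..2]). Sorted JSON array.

CNF form of G:
  S -> T0 A | T0 T1 | T1 B
  A -> T0 T1
  B -> a
  T0 -> b
  T1 -> a

CYK fill — only the sub-triangle for w[1..2]:
  cell(1,1) b: {T0}  orig:{}
  cell(2,2) a: {B,T1}  orig:{B}
  cell(1,2) ba: {A,S}

Original NTs in T[1,2] deriving "ba": ["A", "S"]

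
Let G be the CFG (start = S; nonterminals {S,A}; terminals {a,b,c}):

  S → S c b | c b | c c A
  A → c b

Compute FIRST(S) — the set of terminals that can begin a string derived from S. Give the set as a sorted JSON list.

FIRST iteration:
iter 1:
  A via A→c b: +{c}
  S via S→c b: +{c}
  FIRST[S]={c}  FIRST[A]={c}
iter 2: (no change)
  FIRST[S]={c}  FIRST[A]={c}

FIRST(S) = ["c"]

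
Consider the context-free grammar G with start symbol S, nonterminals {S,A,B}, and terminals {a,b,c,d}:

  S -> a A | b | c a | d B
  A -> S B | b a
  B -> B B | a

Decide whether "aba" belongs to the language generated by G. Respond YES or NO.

CNF form of G:
  S -> T1 A | T2 T1 | T3 B | b
  A -> S B | T0 T1
  B -> B B | a
  T0 -> b
  T1 -> a
  T2 -> c
  T3 -> d

CYK fill:
  [0..0]={B,T1}  "a"  orig:{B}
  [1..1]={S,T0}  "b"  orig:{S}
  [2..2]={B,T1}  "a"  orig:{B}
  [0..1]=∅  "ab"
  [1..2]={A}  "ba"
  [0..2]={S}  "aba"

S ∈ T[0,2] ⇒ YES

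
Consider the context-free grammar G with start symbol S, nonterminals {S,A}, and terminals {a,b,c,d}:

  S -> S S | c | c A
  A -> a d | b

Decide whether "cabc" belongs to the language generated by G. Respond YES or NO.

Convert to CNF:
  S -> S S | T2 A | c
  A -> T0 T1 | b
  T0 -> a
  T1 -> d
  T2 -> c

CYK fill:
  cell(0,0) c: {S,T2}  orig:{S}
  cell(1,1) a: {T0}  orig:{}
  cell(2,2) b: {A}
  cell(3,3) c: {S,T2}  orig:{S}
  cell(0,1) ca: ∅
  cell(1,2) ab: ∅
  cell(2,3) bc: ∅
  cell(0,2) cab: ∅
  cell(1,3) abc: ∅
  cell(0,3) cabc: ∅

S ∉ T[0,3] ⇒ NO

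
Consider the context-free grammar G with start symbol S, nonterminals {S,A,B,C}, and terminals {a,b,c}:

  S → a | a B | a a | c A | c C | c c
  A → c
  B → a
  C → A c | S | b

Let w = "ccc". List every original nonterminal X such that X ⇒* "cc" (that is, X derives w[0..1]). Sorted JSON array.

CNF form of G:
  S -> T0 A | T0 C | T0 T0 | T1 B | T1 T1 | a
  A -> c
  B -> a
  C -> A T0 | T0 A | T0 C | T0 T0 | T1 B | T1 T1 | a | b
  T0 -> c
  T1 -> a

CYK table (by increasing span), restricted to cells inside w[0..1]:
  [0..0]={A,T0}  "c"  orig:{A}
  [1..1]={A,T0}  "c"  orig:{A}
  [0..1]={C,S}  "cc"

Original NTs in T[0,1] deriving "cc": ["C", "S"]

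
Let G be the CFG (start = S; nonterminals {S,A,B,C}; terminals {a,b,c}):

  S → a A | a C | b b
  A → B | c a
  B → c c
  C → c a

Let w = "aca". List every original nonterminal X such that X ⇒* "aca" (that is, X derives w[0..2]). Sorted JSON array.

CNF form of G:
  S -> T1 A | T1 C | T2 T2
  A -> T0 T0 | T0 T1
  B -> T0 T0
  C -> T0 T1
  T0 -> c
  T1 -> a
  T2 -> b

CYK table (by increasing span), restricted to cells inside w[0..2]:
  [0..0]={T1}  "a"  orig:{}
  [1..1]={T0}  "c"  orig:{}
  [2..2]={T1}  "a"  orig:{}
  [0..1]=∅  "ac"
  [1..2]={A,C}  "ca"
  [0..2]={S}  "aca"

Original NTs in T[0,2] deriving "aca": ["S"]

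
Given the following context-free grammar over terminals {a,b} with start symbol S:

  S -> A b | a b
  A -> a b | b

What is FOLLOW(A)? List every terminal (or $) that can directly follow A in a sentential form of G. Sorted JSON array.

FIRST sets, iterate to fixpoint:
pass 1:
  A via A→a b: +{a}
  A via A→b: +{b}
  S via S→A b: +{a,b}
  S: {a,b}  A: {a,b}
pass 2: (stable)
  S: {a,b}  A: {a,b}

FOLLOW iteration:
initialize: $ ∈ FOLLOW(S)
pass 1:
  S→A b: FOLLOW(A) ⊇ FIRST(b) = {b}; new: +{b}
  FOLLOW[S]={$}  FOLLOW[A]={b}
pass 2: (stable)
  FOLLOW[S]={$}  FOLLOW[A]={b}

FOLLOW(A) = ["b"]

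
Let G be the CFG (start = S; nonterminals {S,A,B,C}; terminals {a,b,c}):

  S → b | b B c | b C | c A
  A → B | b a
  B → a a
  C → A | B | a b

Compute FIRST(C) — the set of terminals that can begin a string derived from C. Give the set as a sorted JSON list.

FIRST iteration:
round 1:
  A via A→b a: +{b}
  B via B→a a: +{a}
  C via C→A: +{b}
  C via C→B: +{a}
  S via S→b: +{b}
  S via S→c A: +{c}
  FIRST[S]={b,c}  FIRST[A]={b}  FIRST[B]={a}  FIRST[C]={a,b}
round 2:
  A via A→B: +{a}
  FIRST[S]={b,c}  FIRST[A]={a,b}  FIRST[B]={a}  FIRST[C]={a,b}
round 3: (no change)
  FIRST[S]={b,c}  FIRST[A]={a,b}  FIRST[B]={a}  FIRST[C]={a,b}

FIRST(C) = ["a", "b"]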